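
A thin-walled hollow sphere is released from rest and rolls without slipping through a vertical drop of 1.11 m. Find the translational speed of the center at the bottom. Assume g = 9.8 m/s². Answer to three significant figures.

v ≈ 3.61 m/s

Here I = (2/3)MR², so the shape factor k = I/(MR²) = 2/3.
Pure rolling means v = ωR; then KE = ½Mv² + ½I(v/R)² = ½(1+k)Mv² = (5/6)Mv².
Energy conservation: Mgh = (5/6)Mv², so v = √(2gh/(1+k)) = √(2 × 9.8 × 1.11 / 1.667) ≈ 3.61 m/s.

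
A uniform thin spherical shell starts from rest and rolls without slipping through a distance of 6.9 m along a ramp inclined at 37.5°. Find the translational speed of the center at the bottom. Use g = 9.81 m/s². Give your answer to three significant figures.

v ≈ 7.03 m/s

With I = (2/3)MR², the ratio k = I/(MR²) is 2/3.
Pure rolling means v = ωR; then KE = ½Mv² + ½I(v/R)² = ½(1+k)Mv² = (5/6)Mv².
The vertical drop is h = L sinθ = 6.9 × sin37.5° = 4.2 m.
Energy conservation: Mgh = (5/6)Mv², so v = √(2gh/(1+k)) = √(2 × 9.81 × 4.2 / 1.667) ≈ 7.03 m/s.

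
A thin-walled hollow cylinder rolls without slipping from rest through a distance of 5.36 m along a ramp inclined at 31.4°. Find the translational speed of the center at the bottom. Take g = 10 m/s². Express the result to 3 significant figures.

v ≈ 5.28 m/s

With I = MR², the ratio k = I/(MR²) is 1.
The rolling condition ω = v/R makes the rotational term ½I(v/R)² = ½kMv², so KE_total = ½(1+k)Mv² = Mv².
The vertical drop is h = L sinθ = 5.36 × sin31.4° = 2.793 m.
Setting Mgh = Mv² gives v = √(2gh/(1+k)) = √(2·10·2.793/2) ≈ 5.28 m/s.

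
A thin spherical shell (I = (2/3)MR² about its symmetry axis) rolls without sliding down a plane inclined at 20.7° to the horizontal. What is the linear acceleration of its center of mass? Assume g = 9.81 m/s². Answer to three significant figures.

a ≈ 2.08 m/s²

Here I = (2/3)MR², so the shape factor k = I/(MR²) = 2/3.
Translational: Mg sinθ − f = Ma. Rotational about the CM: fR = Iα = kMRa, so f = kMa.
Eliminating f: Mg sinθ = (1+k)Ma, so a = g sinθ/(1+k) = 9.81 × sin20.7° / 1.667 ≈ 2.08 m/s².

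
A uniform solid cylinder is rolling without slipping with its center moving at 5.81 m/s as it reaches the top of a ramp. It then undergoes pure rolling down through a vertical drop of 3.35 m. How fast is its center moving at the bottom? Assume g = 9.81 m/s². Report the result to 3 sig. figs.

For this body I = (1/2)MR², i.e. k = I/(MR²) = 0.5.
Since it rolls without slipping, ω = v/R and KE = ½Mv² + ½Iω² = ½(1+k)Mv² = (3/4)Mv².
Conserving energy between top and bottom: (3/4)Mv² = (3/4)Mv₀² + Mgh, hence v² = v₀² + 2gh/(1+k).
v = √(5.81² + 2×9.81×3.35/1.5) = √77.57 ≈ 8.81 m/s.

v ≈ 8.81 m/s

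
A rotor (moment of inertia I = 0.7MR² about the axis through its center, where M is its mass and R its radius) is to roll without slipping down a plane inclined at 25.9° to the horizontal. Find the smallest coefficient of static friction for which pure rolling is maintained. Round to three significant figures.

μ_min ≈ 0.200

Here I = 0.7MR², so the shape factor k = I/(MR²) = 0.7.
Along the incline Mg sinθ − f = Ma, and torque about the center fR = Iα = kMR²(a/R) gives f = kMa.
These give a = g sinθ/(1+k) and the required friction f = kMg sinθ/(1+k).
With N = Mg cosθ, the no-slip condition f ≤ μN gives μ_min = f/N = k tanθ/(1+k).
μ_min = 0.7 × tan25.9° / 1.7 ≈ 0.200.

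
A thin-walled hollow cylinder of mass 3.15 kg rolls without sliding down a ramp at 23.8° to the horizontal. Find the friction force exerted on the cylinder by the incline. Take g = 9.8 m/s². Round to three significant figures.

The moment of inertia is MR², giving k ≡ I/(MR²) = 1.
Newton's second law down the slope: Mg sinθ − f = Ma. The torque equation fR = Iα (with α = a/R) gives f = kMa.
Combining, a = g sinθ/(1+k) and f = kMa = kMg sinθ/(1+k).
f = 1 × 3.15 × 9.8 × sin23.8° / 2 ≈ 6.23 N.

f ≈ 6.23 N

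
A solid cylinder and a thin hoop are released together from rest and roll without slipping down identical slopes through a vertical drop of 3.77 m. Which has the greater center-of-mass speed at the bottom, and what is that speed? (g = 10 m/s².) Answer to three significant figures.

For rolling without slipping, Mgh = ½(1+k)Mv² where k = I/(MR²), so v = √(2gh/(1+k)).
Solid cylinder: k = 0.5, giving v = √(2×10×3.77/1.5) = 7.09 m/s.
Thin hoop: k = 1, giving v = √(2×10×3.77/2) = 6.14 m/s.
The smaller k wins: the solid cylinder, at ≈ 7.09 m/s.

the solid cylinder, at v ≈ 7.09 m/s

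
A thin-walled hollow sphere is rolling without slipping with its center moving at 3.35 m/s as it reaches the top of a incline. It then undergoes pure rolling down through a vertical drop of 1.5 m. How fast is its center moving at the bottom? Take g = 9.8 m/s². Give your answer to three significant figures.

v ≈ 5.37 m/s

For this body I = (2/3)MR², i.e. k = I/(MR²) = 2/3.
Since it rolls without slipping, ω = v/R and KE = ½Mv² + ½Iω² = ½(1+k)Mv² = (5/6)Mv².
Energy conservation: (5/6)Mv₀² + Mgh = (5/6)Mv², so v² = v₀² + 2gh/(1+k).
v = √(3.35² + 2×9.8×1.5/1.667) = √28.86 ≈ 5.37 m/s.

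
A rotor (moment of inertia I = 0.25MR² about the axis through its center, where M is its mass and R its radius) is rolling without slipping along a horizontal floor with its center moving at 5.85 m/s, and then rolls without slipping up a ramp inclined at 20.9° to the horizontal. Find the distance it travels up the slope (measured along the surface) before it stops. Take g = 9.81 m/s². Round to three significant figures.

The moment of inertia is 0.25MR², giving k ≡ I/(MR²) = 0.25.
Pure rolling means v = ωR; then KE = ½Mv² + ½I(v/R)² = ½(1+k)Mv² = (5/8)Mv².
Setting this equal to Mgh gives the vertical rise h = (1+k)v₀²/(2g) = 1.25×5.85²/(2×9.81) = 2.18 m.
The distance along the slope is d = h/sinθ = 2.18/sin20.9° ≈ 6.11 m.

d ≈ 6.11 m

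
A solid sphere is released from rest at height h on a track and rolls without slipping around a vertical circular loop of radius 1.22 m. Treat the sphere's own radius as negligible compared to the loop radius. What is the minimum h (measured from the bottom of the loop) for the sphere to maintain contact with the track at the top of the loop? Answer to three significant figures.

The moment of inertia is (2/5)MR², giving k ≡ I/(MR²) = 0.4.
At the top of the loop, the minimum-contact condition is Mg = Mv_top²/r, so v_top² = gr.
With ω = v/R, the kinetic energy at speed v is ½(1+k)Mv² = (7/10)Mv².
Energy conservation from release (height h) to the top (height 2r): Mgh = Mg(2r) + (7/10)M·gr.
Thus h_min = 2r + (1+k)r/2 = r(2 + 1.4/2) = 1.22 × 2.7 ≈ 3.29 m.

h_min ≈ 3.29 m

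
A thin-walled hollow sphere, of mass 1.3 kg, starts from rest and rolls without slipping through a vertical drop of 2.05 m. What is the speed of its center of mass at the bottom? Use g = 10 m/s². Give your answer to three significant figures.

Here I = (2/3)MR², so the shape factor k = I/(MR²) = 2/3.
The rolling condition ω = v/R makes the rotational term ½I(v/R)² = ½kMv², so KE_total = ½(1+k)Mv² = (5/6)Mv².
Setting Mgh = (5/6)Mv² gives v = √(2gh/(1+k)) = √(2·10·2.05/1.667) ≈ 4.96 m/s.

v ≈ 4.96 m/s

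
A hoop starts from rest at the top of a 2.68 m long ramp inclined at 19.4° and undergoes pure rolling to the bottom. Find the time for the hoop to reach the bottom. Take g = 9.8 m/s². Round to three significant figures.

t ≈ 1.81 s

The moment of inertia is MR², giving k ≡ I/(MR²) = 1.
Translational: Mg sinθ − f = Ma. Rotational about the CM: fR = Iα = kMRa, so f = kMa.
Hence a = g sinθ/(1+k) = 9.8×sin19.4°/2 = 1.628 m/s².
With constant a from rest, t = √(2L/a) = √(2·2.68/1.628) ≈ 1.81 s.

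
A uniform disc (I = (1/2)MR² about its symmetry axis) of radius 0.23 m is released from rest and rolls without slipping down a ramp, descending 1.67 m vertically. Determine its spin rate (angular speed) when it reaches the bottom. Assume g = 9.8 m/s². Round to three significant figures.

The moment of inertia is (1/2)MR², giving k ≡ I/(MR²) = 0.5.
The rolling condition ω = v/R makes the rotational term ½I(v/R)² = ½kMv², so KE_total = ½(1+k)Mv² = (3/4)Mv².
Energy conservation Mgh = ½(1+k)Mv² gives v = √(2gh/(1+k)) = √(2 × 9.8 × 1.67 / 1.5) = 4.671 m/s.
Then ω = v/R = 4.671 / 0.23 ≈ 20.3 rad/s.

ω ≈ 20.3 rad/s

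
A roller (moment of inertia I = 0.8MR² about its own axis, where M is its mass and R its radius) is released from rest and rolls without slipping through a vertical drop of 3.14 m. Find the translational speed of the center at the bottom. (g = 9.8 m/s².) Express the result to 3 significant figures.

v ≈ 5.85 m/s

Here I = 0.8MR², so the shape factor k = I/(MR²) = 0.8.
Since it rolls without slipping, ω = v/R and KE = ½Mv² + ½Iω² = ½(1+k)Mv² = (9/10)Mv².
Energy conservation: Mgh = (9/10)Mv², so v = √(2gh/(1+k)) = √(2 × 9.8 × 3.14 / 1.8) ≈ 5.85 m/s.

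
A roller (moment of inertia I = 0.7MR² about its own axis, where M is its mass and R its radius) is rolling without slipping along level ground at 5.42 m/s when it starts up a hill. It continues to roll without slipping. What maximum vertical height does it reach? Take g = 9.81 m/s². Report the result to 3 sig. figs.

h ≈ 2.55 m

Here I = 0.7MR², so the shape factor k = I/(MR²) = 0.7.
The rolling condition ω = v/R makes the rotational term ½I(v/R)² = ½kMv², so KE_total = ½(1+k)Mv² = (17/20)Mv².
At the top the kinetic energy is zero, so (17/20)Mv₀² = Mgh.
Thus h = (1+k)v₀²/(2g) = 1.7 × 5.42² / (2 × 9.81) ≈ 2.55 m.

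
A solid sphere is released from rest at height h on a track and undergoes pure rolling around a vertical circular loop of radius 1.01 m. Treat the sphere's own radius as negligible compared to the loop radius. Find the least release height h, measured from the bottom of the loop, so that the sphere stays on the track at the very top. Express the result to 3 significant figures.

For this body I = (2/5)MR², i.e. k = I/(MR²) = 0.4.
At the top of the loop, the minimum-contact condition is Mg = Mv_top²/r, so v_top² = gr.
With ω = v/R, the kinetic energy at speed v is ½(1+k)Mv² = (7/10)Mv².
Energy conservation from release (height h) to the top (height 2r): Mgh = Mg(2r) + (7/10)M·gr.
Thus h_min = 2r + (1+k)r/2 = r(2 + 1.4/2) = 1.01 × 2.7 ≈ 2.73 m.

h_min ≈ 2.73 m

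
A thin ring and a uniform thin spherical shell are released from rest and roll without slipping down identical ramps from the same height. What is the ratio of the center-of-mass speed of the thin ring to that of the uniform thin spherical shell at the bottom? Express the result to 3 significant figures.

Each satisfies Mgh = ½(1+k)Mv² with k = I/(MR²), so v ∝ 1/√(1+k).
For the thin ring k = 1; for the uniform thin spherical shell k = 2/3.
v₁/v₂ = √((1+k₂)/(1+k₁)) = √(1.667/2) ≈ 0.913.

v_ratio ≈ 0.913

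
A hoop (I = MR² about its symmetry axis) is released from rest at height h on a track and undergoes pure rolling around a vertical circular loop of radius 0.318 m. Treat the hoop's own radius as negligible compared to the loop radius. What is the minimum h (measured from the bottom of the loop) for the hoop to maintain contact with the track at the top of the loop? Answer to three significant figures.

With I = MR², the ratio k = I/(MR²) is 1.
At the top, contact is just lost when gravity alone supplies the centripetal force: Mg = Mv_top²/r, i.e. v_top² = gr.
With ω = v/R, the kinetic energy at speed v is ½(1+k)Mv² = Mv².
Energy conservation from release (height h) to the top (height 2r): Mgh = Mg(2r) + M·gr.
Thus h_min = 2r + (1+k)r/2 = r(2 + 2/2) = 0.318 × 3 ≈ 0.954 m.

h_min ≈ 0.954 m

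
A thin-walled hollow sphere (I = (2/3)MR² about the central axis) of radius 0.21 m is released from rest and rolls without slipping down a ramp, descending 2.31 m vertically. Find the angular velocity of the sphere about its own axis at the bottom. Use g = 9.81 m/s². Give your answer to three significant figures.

The moment of inertia is (2/3)MR², giving k ≡ I/(MR²) = 2/3.
The rolling condition ω = v/R makes the rotational term ½I(v/R)² = ½kMv², so KE_total = ½(1+k)Mv² = (5/6)Mv².
Energy conservation Mgh = ½(1+k)Mv² gives v = √(2gh/(1+k)) = √(2 × 9.81 × 2.31 / 1.667) = 5.215 m/s.
Then ω = v/R = 5.215 / 0.21 ≈ 24.8 rad/s.

ω ≈ 24.8 rad/s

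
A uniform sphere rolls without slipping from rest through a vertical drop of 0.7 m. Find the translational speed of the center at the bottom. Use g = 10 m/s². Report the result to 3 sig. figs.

The moment of inertia is (2/5)MR², giving k ≡ I/(MR²) = 0.4.
The rolling condition ω = v/R makes the rotational term ½I(v/R)² = ½kMv², so KE_total = ½(1+k)Mv² = (7/10)Mv².
Energy conservation: Mgh = (7/10)Mv², so v = √(2gh/(1+k)) = √(2 × 10 × 0.7 / 1.4) ≈ 3.16 m/s.

v ≈ 3.16 m/s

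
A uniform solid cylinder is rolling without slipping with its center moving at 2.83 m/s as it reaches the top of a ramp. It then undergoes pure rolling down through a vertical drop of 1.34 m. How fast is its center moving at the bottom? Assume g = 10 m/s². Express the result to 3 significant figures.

v ≈ 5.09 m/s

With I = (1/2)MR², the ratio k = I/(MR²) is 0.5.
Pure rolling means v = ωR; then KE = ½Mv² + ½I(v/R)² = ½(1+k)Mv² = (3/4)Mv².
Conserving energy between top and bottom: (3/4)Mv² = (3/4)Mv₀² + Mgh, hence v² = v₀² + 2gh/(1+k).
v = √(2.83² + 2×10×1.34/1.5) = √25.88 ≈ 5.09 m/s.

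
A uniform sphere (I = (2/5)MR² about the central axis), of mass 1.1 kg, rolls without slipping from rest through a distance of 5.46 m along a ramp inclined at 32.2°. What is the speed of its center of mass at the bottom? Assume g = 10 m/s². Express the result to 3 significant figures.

v ≈ 6.45 m/s

With I = (2/5)MR², the ratio k = I/(MR²) is 0.4.
Pure rolling means v = ωR; then KE = ½Mv² + ½I(v/R)² = ½(1+k)Mv² = (7/10)Mv².
The vertical drop is h = L sinθ = 5.46 × sin32.2° = 2.91 m.
Setting Mgh = (7/10)Mv² gives v = √(2gh/(1+k)) = √(2·10·2.91/1.4) ≈ 6.45 m/s.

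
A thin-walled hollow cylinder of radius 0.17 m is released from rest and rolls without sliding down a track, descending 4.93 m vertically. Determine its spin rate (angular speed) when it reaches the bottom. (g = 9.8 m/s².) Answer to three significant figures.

Here I = MR², so the shape factor k = I/(MR²) = 1.
Since it rolls without slipping, ω = v/R and KE = ½Mv² + ½Iω² = ½(1+k)Mv² = Mv².
Energy conservation Mgh = ½(1+k)Mv² gives v = √(2gh/(1+k)) = √(2 × 9.8 × 4.93 / 2) = 6.951 m/s.
Then ω = v/R = 6.951 / 0.17 ≈ 40.9 rad/s.

ω ≈ 40.9 rad/s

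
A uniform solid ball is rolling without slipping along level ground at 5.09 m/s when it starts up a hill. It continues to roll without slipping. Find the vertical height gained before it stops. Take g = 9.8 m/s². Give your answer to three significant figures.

h ≈ 1.85 m

For this body I = (2/5)MR², i.e. k = I/(MR²) = 0.4.
Rolling without slipping gives ω = v/R, so the total kinetic energy is ½Mv² + ½Iω² = ½(1+k)Mv² = (7/10)Mv².
All of this converts to potential energy at the highest point: (7/10)Mv₀² = Mgh.
Thus h = (1+k)v₀²/(2g) = 1.4 × 5.09² / (2 × 9.8) ≈ 1.85 m.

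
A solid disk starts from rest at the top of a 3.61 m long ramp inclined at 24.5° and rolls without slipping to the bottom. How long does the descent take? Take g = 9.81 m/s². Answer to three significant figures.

Here I = (1/2)MR², so the shape factor k = I/(MR²) = 0.5.
Translational: Mg sinθ − f = Ma. Rotational about the CM: fR = Iα = kMRa, so f = kMa.
Hence a = g sinθ/(1+k) = 9.81×sin24.5°/1.5 = 2.712 m/s².
Starting from rest, L = ½at², so t = √(2L/a) = √(2×3.61/2.712) ≈ 1.63 s.

t ≈ 1.63 s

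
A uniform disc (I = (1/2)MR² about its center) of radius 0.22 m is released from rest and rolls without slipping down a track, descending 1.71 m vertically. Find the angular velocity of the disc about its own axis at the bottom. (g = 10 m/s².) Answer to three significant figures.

For this body I = (1/2)MR², i.e. k = I/(MR²) = 0.5.
The rolling condition ω = v/R makes the rotational term ½I(v/R)² = ½kMv², so KE_total = ½(1+k)Mv² = (3/4)Mv².
Energy conservation Mgh = ½(1+k)Mv² gives v = √(2gh/(1+k)) = √(2 × 10 × 1.71 / 1.5) = 4.775 m/s.
The angular speed follows from ω = v/R = 4.775/0.22 ≈ 21.7 rad/s.

ω ≈ 21.7 rad/s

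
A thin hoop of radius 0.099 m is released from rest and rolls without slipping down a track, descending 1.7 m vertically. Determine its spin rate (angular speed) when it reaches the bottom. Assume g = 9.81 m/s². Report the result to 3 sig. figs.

For this body I = MR², i.e. k = I/(MR²) = 1.
Pure rolling means v = ωR; then KE = ½Mv² + ½I(v/R)² = ½(1+k)Mv² = Mv².
Energy conservation Mgh = ½(1+k)Mv² gives v = √(2gh/(1+k)) = √(2 × 9.81 × 1.7 / 2) = 4.084 m/s.
Then ω = v/R = 4.084 / 0.099 ≈ 41.2 rad/s.

ω ≈ 41.2 rad/s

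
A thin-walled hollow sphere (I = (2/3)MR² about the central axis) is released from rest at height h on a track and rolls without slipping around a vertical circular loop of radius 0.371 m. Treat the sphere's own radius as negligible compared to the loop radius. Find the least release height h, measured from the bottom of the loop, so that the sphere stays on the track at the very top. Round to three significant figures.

Here I = (2/3)MR², so the shape factor k = I/(MR²) = 2/3.
At the top, contact is just lost when gravity alone supplies the centripetal force: Mg = Mv_top²/r, i.e. v_top² = gr.
With ω = v/R, the kinetic energy at speed v is ½(1+k)Mv² = (5/6)Mv².
Energy conservation from release (height h) to the top (height 2r): Mgh = Mg(2r) + (5/6)M·gr.
Thus h_min = 2r + (1+k)r/2 = r(2 + 1.667/2) = 0.371 × 2.833 ≈ 1.05 m.

h_min ≈ 1.05 m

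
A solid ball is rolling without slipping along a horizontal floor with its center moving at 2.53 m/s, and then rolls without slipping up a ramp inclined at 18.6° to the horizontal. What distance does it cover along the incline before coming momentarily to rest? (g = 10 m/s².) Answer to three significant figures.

Here I = (2/5)MR², so the shape factor k = I/(MR²) = 0.4.
Pure rolling means v = ωR; then KE = ½Mv² + ½I(v/R)² = ½(1+k)Mv² = (7/10)Mv².
Setting this equal to Mgh gives the vertical rise h = (1+k)v₀²/(2g) = 1.4×2.53²/(2×10) = 0.4481 m.
Along the incline, d = h/sinθ = 0.4481/sin18.6° ≈ 1.40 m.

d ≈ 1.40 m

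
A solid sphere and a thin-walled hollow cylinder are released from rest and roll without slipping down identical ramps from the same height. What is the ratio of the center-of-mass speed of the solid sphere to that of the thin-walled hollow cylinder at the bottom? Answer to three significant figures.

Each satisfies Mgh = ½(1+k)Mv² with k = I/(MR²), so v ∝ 1/√(1+k).
For the solid sphere k = 0.4; for the thin-walled hollow cylinder k = 1.
v₁/v₂ = √((1+k₂)/(1+k₁)) = √(2/1.4) ≈ 1.20.

v_ratio ≈ 1.20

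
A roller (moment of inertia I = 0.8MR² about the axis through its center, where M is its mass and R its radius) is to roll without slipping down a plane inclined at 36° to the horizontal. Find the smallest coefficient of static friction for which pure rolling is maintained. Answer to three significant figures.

The moment of inertia is 0.8MR², giving k ≡ I/(MR²) = 0.8.
Translational: Mg sinθ − f = Ma. Rotational about the CM: fR = Iα = kMRa, so f = kMa.
These give a = g sinθ/(1+k) and the required friction f = kMg sinθ/(1+k).
The normal force is N = Mg cosθ, so μ_min = f/N = k tanθ/(1+k).
μ_min = 0.8 × tan36° / 1.8 ≈ 0.323.

μ_min ≈ 0.323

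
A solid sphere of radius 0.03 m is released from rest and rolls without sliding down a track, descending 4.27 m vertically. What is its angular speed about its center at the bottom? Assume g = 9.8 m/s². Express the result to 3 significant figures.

For this body I = (2/5)MR², i.e. k = I/(MR²) = 0.4.
Pure rolling means v = ωR; then KE = ½Mv² + ½I(v/R)² = ½(1+k)Mv² = (7/10)Mv².
Energy conservation Mgh = ½(1+k)Mv² gives v = √(2gh/(1+k)) = √(2 × 9.8 × 4.27 / 1.4) = 7.732 m/s.
The angular speed follows from ω = v/R = 7.732/0.03 ≈ 258 rad/s.

ω ≈ 258 rad/s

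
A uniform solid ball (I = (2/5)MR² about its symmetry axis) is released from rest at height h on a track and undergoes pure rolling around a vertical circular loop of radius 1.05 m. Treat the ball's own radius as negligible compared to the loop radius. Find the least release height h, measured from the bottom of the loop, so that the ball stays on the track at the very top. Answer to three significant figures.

h_min ≈ 2.84 m

The moment of inertia is (2/5)MR², giving k ≡ I/(MR²) = 0.4.
At the top of the loop, the minimum-contact condition is Mg = Mv_top²/r, so v_top² = gr.
With ω = v/R, the kinetic energy at speed v is ½(1+k)Mv² = (7/10)Mv².
Energy conservation from release (height h) to the top (height 2r): Mgh = Mg(2r) + (7/10)M·gr.
Thus h_min = 2r + (1+k)r/2 = r(2 + 1.4/2) = 1.05 × 2.7 ≈ 2.84 m.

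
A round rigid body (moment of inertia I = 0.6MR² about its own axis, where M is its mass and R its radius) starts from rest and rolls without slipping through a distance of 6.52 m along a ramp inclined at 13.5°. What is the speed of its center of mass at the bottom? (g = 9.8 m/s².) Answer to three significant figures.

v ≈ 4.32 m/s

For this body I = 0.6MR², i.e. k = I/(MR²) = 0.6.
Pure rolling means v = ωR; then KE = ½Mv² + ½I(v/R)² = ½(1+k)Mv² = (4/5)Mv².
The vertical drop is h = L sinθ = 6.52 × sin13.5° = 1.522 m.
Energy conservation: Mgh = (4/5)Mv², so v = √(2gh/(1+k)) = √(2 × 9.8 × 1.522 / 1.6) ≈ 4.32 m/s.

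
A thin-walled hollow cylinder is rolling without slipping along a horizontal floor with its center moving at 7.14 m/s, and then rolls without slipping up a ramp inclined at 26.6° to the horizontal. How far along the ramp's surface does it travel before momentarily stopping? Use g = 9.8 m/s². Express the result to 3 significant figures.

d ≈ 11.6 m

The moment of inertia is MR², giving k ≡ I/(MR²) = 1.
The rolling condition ω = v/R makes the rotational term ½I(v/R)² = ½kMv², so KE_total = ½(1+k)Mv² = Mv².
Setting this equal to Mgh gives the vertical rise h = (1+k)v₀²/(2g) = 2×7.14²/(2×9.8) = 5.202 m.
The distance along the slope is d = h/sinθ = 5.202/sin26.6° ≈ 11.6 m.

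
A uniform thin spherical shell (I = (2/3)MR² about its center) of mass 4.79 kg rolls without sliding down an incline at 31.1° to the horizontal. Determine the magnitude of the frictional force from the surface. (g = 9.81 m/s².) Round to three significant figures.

The moment of inertia is (2/3)MR², giving k ≡ I/(MR²) = 2/3.
Along the incline Mg sinθ − f = Ma, and torque about the center fR = Iα = kMR²(a/R) gives f = kMa.
Combining, a = g sinθ/(1+k) and f = kMa = kMg sinθ/(1+k).
f = (2/3) × 4.79 × 9.81 × sin31.1° / 1.667 ≈ 9.71 N.

f ≈ 9.71 N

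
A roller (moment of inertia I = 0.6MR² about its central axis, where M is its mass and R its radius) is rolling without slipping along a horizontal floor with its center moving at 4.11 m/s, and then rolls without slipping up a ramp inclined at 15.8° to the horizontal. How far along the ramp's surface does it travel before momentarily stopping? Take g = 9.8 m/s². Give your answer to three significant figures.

d ≈ 5.06 m

With I = 0.6MR², the ratio k = I/(MR²) is 0.6.
Pure rolling means v = ωR; then KE = ½Mv² + ½I(v/R)² = ½(1+k)Mv² = (4/5)Mv².
Setting this equal to Mgh gives the vertical rise h = (1+k)v₀²/(2g) = 1.6×4.11²/(2×9.8) = 1.379 m.
The distance along the slope is d = h/sinθ = 1.379/sin15.8° ≈ 5.06 m.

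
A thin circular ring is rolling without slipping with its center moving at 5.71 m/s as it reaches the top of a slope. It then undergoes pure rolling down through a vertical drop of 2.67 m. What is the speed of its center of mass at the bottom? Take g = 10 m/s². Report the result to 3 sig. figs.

The moment of inertia is MR², giving k ≡ I/(MR²) = 1.
Rolling without slipping gives ω = v/R, so the total kinetic energy is ½Mv² + ½Iω² = ½(1+k)Mv² = Mv².
Conserving energy between top and bottom: Mv² = Mv₀² + Mgh, hence v² = v₀² + 2gh/(1+k).
v = √(5.71² + 2×10×2.67/2) = √59.3 ≈ 7.70 m/s.

v ≈ 7.70 m/s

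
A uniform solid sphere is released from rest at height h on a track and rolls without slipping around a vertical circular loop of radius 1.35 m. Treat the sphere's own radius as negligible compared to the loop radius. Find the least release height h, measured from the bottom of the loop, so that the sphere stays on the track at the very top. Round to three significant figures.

Here I = (2/5)MR², so the shape factor k = I/(MR²) = 0.4.
At the top, contact is just lost when gravity alone supplies the centripetal force: Mg = Mv_top²/r, i.e. v_top² = gr.
With ω = v/R, the kinetic energy at speed v is ½(1+k)Mv² = (7/10)Mv².
Energy conservation from release (height h) to the top (height 2r): Mgh = Mg(2r) + (7/10)M·gr.
Thus h_min = 2r + (1+k)r/2 = r(2 + 1.4/2) = 1.35 × 2.7 ≈ 3.65 m.

h_min ≈ 3.65 m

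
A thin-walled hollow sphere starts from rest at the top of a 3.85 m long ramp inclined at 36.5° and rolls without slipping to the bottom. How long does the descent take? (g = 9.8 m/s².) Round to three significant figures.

Here I = (2/3)MR², so the shape factor k = I/(MR²) = 2/3.
Along the incline Mg sinθ − f = Ma, and torque about the center fR = Iα = kMR²(a/R) gives f = kMa.
Hence a = g sinθ/(1+k) = 9.8×sin36.5°/1.667 = 3.498 m/s².
With constant a from rest, t = √(2L/a) = √(2·3.85/3.498) ≈ 1.48 s.

t ≈ 1.48 s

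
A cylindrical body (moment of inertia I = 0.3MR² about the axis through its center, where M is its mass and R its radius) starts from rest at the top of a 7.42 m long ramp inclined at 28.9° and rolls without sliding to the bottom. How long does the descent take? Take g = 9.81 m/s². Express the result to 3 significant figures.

With I = 0.3MR², the ratio k = I/(MR²) is 0.3.
Along the incline Mg sinθ − f = Ma, and torque about the center fR = Iα = kMR²(a/R) gives f = kMa.
Hence a = g sinθ/(1+k) = 9.81×sin28.9°/1.3 = 3.647 m/s².
With constant a from rest, t = √(2L/a) = √(2·7.42/3.647) ≈ 2.02 s.

t ≈ 2.02 s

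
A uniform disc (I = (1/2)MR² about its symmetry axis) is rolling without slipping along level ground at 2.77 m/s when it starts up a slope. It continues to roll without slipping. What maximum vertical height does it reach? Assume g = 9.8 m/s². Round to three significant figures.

For this body I = (1/2)MR², i.e. k = I/(MR²) = 0.5.
The rolling condition ω = v/R makes the rotational term ½I(v/R)² = ½kMv², so KE_total = ½(1+k)Mv² = (3/4)Mv².
At the top the kinetic energy is zero, so (3/4)Mv₀² = Mgh.
Thus h = (1+k)v₀²/(2g) = 1.5 × 2.77² / (2 × 9.8) ≈ 0.587 m.

h ≈ 0.587 m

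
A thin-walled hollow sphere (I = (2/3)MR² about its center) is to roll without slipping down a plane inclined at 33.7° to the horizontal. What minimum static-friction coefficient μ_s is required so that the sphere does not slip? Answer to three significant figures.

μ_min ≈ 0.267

The moment of inertia is (2/3)MR², giving k ≡ I/(MR²) = 2/3.
Translational: Mg sinθ − f = Ma. Rotational about the CM: fR = Iα = kMRa, so f = kMa.
These give a = g sinθ/(1+k) and the required friction f = kMg sinθ/(1+k).
With N = Mg cosθ, the no-slip condition f ≤ μN gives μ_min = f/N = k tanθ/(1+k).
μ_min = (2/3) × tan33.7° / 1.667 ≈ 0.267.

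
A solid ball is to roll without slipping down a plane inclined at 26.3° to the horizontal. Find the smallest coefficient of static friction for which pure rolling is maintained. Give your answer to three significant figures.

Here I = (2/5)MR², so the shape factor k = I/(MR²) = 0.4.
Along the incline Mg sinθ − f = Ma, and torque about the center fR = Iα = kMR²(a/R) gives f = kMa.
These give a = g sinθ/(1+k) and the required friction f = kMg sinθ/(1+k).
With N = Mg cosθ, the no-slip condition f ≤ μN gives μ_min = f/N = k tanθ/(1+k).
μ_min = 0.4 × tan26.3° / 1.4 ≈ 0.141.

μ_min ≈ 0.141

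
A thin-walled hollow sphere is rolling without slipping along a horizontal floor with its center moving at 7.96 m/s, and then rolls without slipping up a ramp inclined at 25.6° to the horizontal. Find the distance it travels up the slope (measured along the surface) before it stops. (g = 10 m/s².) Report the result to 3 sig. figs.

d ≈ 12.2 m

For this body I = (2/3)MR², i.e. k = I/(MR²) = 2/3.
The rolling condition ω = v/R makes the rotational term ½I(v/R)² = ½kMv², so KE_total = ½(1+k)Mv² = (5/6)Mv².
Setting this equal to Mgh gives the vertical rise h = (1+k)v₀²/(2g) = 1.667×7.96²/(2×10) = 5.28 m.
The distance along the slope is d = h/sinθ = 5.28/sin25.6° ≈ 12.2 m.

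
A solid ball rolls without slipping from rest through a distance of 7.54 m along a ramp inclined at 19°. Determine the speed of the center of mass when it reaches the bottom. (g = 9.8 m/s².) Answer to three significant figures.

v ≈ 5.86 m/s

The moment of inertia is (2/5)MR², giving k ≡ I/(MR²) = 0.4.
Since it rolls without slipping, ω = v/R and KE = ½Mv² + ½Iω² = ½(1+k)Mv² = (7/10)Mv².
The vertical drop is h = L sinθ = 7.54 × sin19° = 2.455 m.
Energy conservation: Mgh = (7/10)Mv², so v = √(2gh/(1+k)) = √(2 × 9.8 × 2.455 / 1.4) ≈ 5.86 m/s.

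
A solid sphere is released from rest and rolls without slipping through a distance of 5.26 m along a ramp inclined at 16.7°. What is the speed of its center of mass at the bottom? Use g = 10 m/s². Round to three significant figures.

v ≈ 4.65 m/s

The moment of inertia is (2/5)MR², giving k ≡ I/(MR²) = 0.4.
Pure rolling means v = ωR; then KE = ½Mv² + ½I(v/R)² = ½(1+k)Mv² = (7/10)Mv².
The vertical drop is h = L sinθ = 5.26 × sin16.7° = 1.512 m.
Setting Mgh = (7/10)Mv² gives v = √(2gh/(1+k)) = √(2·10·1.512/1.4) ≈ 4.65 m/s.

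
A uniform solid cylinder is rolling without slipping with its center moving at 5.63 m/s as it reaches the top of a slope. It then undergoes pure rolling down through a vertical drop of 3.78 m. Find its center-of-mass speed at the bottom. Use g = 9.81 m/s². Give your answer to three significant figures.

v ≈ 9.01 m/s

The moment of inertia is (1/2)MR², giving k ≡ I/(MR²) = 0.5.
Pure rolling means v = ωR; then KE = ½Mv² + ½I(v/R)² = ½(1+k)Mv² = (3/4)Mv².
Energy conservation: (3/4)Mv₀² + Mgh = (3/4)Mv², so v² = v₀² + 2gh/(1+k).
v = √(5.63² + 2×9.81×3.78/1.5) = √81.14 ≈ 9.01 m/s.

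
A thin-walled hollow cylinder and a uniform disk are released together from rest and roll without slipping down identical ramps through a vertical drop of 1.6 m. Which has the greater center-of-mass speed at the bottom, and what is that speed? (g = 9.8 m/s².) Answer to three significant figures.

For rolling without slipping, Mgh = ½(1+k)Mv² where k = I/(MR²), so v = √(2gh/(1+k)).
Thin-walled hollow cylinder: k = 1, giving v = √(2×9.8×1.6/2) = 3.96 m/s.
Uniform disk: k = 0.5, giving v = √(2×9.8×1.6/1.5) = 4.572 m/s.
The smaller k wins: the uniform disk, at ≈ 4.57 m/s.

the uniform disk, at v ≈ 4.57 m/s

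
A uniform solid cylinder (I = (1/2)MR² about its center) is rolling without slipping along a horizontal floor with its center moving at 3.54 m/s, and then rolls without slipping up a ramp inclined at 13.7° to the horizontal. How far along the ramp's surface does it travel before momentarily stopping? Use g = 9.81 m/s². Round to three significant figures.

d ≈ 4.05 m

With I = (1/2)MR², the ratio k = I/(MR²) is 0.5.
Since it rolls without slipping, ω = v/R and KE = ½Mv² + ½Iω² = ½(1+k)Mv² = (3/4)Mv².
Setting this equal to Mgh gives the vertical rise h = (1+k)v₀²/(2g) = 1.5×3.54²/(2×9.81) = 0.9581 m.
Along the incline, d = h/sinθ = 0.9581/sin13.7° ≈ 4.05 m.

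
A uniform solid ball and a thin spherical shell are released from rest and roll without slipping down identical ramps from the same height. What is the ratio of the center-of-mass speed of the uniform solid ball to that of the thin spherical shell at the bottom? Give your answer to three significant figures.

Each satisfies Mgh = ½(1+k)Mv² with k = I/(MR²), so v ∝ 1/√(1+k).
For the uniform solid ball k = 0.4; for the thin spherical shell k = 2/3.
v₁/v₂ = √((1+k₂)/(1+k₁)) = √(1.667/1.4) ≈ 1.09.

v_ratio ≈ 1.09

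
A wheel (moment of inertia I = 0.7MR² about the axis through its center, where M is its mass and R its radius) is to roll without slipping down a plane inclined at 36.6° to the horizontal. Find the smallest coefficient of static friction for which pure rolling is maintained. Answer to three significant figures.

With I = 0.7MR², the ratio k = I/(MR²) is 0.7.
Translational: Mg sinθ − f = Ma. Rotational about the CM: fR = Iα = kMRa, so f = kMa.
These give a = g sinθ/(1+k) and the required friction f = kMg sinθ/(1+k).
With N = Mg cosθ, the no-slip condition f ≤ μN gives μ_min = f/N = k tanθ/(1+k).
μ_min = 0.7 × tan36.6° / 1.7 ≈ 0.306.

μ_min ≈ 0.306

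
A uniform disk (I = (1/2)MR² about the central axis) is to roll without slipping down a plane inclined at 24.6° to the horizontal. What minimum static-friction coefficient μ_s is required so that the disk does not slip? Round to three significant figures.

The moment of inertia is (1/2)MR², giving k ≡ I/(MR²) = 0.5.
Newton's second law down the slope: Mg sinθ − f = Ma. The torque equation fR = Iα (with α = a/R) gives f = kMa.
These give a = g sinθ/(1+k) and the required friction f = kMg sinθ/(1+k).
The normal force is N = Mg cosθ, so μ_min = f/N = k tanθ/(1+k).
μ_min = 0.5 × tan24.6° / 1.5 ≈ 0.153.

μ_min ≈ 0.153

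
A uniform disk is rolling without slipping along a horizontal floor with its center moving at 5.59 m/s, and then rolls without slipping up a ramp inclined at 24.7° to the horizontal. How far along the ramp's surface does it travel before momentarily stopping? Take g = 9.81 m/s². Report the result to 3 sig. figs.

d ≈ 5.72 m

The moment of inertia is (1/2)MR², giving k ≡ I/(MR²) = 0.5.
Since it rolls without slipping, ω = v/R and KE = ½Mv² + ½Iω² = ½(1+k)Mv² = (3/4)Mv².
Setting this equal to Mgh gives the vertical rise h = (1+k)v₀²/(2g) = 1.5×5.59²/(2×9.81) = 2.389 m.
The distance along the slope is d = h/sinθ = 2.389/sin24.7° ≈ 5.72 m.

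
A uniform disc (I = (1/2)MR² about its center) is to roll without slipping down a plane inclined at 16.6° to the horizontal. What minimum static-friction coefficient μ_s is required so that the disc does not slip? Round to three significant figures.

The moment of inertia is (1/2)MR², giving k ≡ I/(MR²) = 0.5.
Translational: Mg sinθ − f = Ma. Rotational about the CM: fR = Iα = kMRa, so f = kMa.
These give a = g sinθ/(1+k) and the required friction f = kMg sinθ/(1+k).
With N = Mg cosθ, the no-slip condition f ≤ μN gives μ_min = f/N = k tanθ/(1+k).
μ_min = 0.5 × tan16.6° / 1.5 ≈ 0.0994.

μ_min ≈ 0.0994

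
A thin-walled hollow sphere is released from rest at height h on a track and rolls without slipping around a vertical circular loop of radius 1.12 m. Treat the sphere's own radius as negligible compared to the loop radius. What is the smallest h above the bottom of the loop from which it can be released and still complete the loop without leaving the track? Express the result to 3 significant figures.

Here I = (2/3)MR², so the shape factor k = I/(MR²) = 2/3.
At the top, contact is just lost when gravity alone supplies the centripetal force: Mg = Mv_top²/r, i.e. v_top² = gr.
With ω = v/R, the kinetic energy at speed v is ½(1+k)Mv² = (5/6)Mv².
Energy conservation from release (height h) to the top (height 2r): Mgh = Mg(2r) + (5/6)M·gr.
Thus h_min = 2r + (1+k)r/2 = r(2 + 1.667/2) = 1.12 × 2.833 ≈ 3.17 m.

h_min ≈ 3.17 m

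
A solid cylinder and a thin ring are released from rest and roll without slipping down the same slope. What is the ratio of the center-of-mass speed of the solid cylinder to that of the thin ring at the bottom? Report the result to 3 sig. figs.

v_ratio ≈ 1.15

Each satisfies Mgh = ½(1+k)Mv² with k = I/(MR²), so v ∝ 1/√(1+k).
For the solid cylinder k = 0.5; for the thin ring k = 1.
v₁/v₂ = √((1+k₂)/(1+k₁)) = √(2/1.5) ≈ 1.15.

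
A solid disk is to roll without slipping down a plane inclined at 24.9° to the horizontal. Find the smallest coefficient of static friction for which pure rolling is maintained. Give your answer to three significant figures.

Here I = (1/2)MR², so the shape factor k = I/(MR²) = 0.5.
Newton's second law down the slope: Mg sinθ − f = Ma. The torque equation fR = Iα (with α = a/R) gives f = kMa.
These give a = g sinθ/(1+k) and the required friction f = kMg sinθ/(1+k).
With N = Mg cosθ, the no-slip condition f ≤ μN gives μ_min = f/N = k tanθ/(1+k).
μ_min = 0.5 × tan24.9° / 1.5 ≈ 0.155.

μ_min ≈ 0.155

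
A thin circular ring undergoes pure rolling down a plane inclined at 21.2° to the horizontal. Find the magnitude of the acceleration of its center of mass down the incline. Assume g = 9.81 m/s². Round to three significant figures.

a ≈ 1.77 m/s²

For this body I = MR², i.e. k = I/(MR²) = 1.
Newton's second law down the slope: Mg sinθ − f = Ma. The torque equation fR = Iα (with α = a/R) gives f = kMa.
Eliminating f: Mg sinθ = (1+k)Ma, so a = g sinθ/(1+k) = 9.81 × sin21.2° / 2 ≈ 1.77 m/s².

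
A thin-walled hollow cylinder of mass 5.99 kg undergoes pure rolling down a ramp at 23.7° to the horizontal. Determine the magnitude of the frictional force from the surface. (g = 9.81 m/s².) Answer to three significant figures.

For this body I = MR², i.e. k = I/(MR²) = 1.
Translational: Mg sinθ − f = Ma. Rotational about the CM: fR = Iα = kMRa, so f = kMa.
Combining, a = g sinθ/(1+k) and f = kMa = kMg sinθ/(1+k).
f = 1 × 5.99 × 9.81 × sin23.7° / 2 ≈ 11.8 N.

f ≈ 11.8 N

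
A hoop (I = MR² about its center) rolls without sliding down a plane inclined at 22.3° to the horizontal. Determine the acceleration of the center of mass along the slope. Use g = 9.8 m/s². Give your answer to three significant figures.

a ≈ 1.86 m/s²

Here I = MR², so the shape factor k = I/(MR²) = 1.
Newton's second law down the slope: Mg sinθ − f = Ma. The torque equation fR = Iα (with α = a/R) gives f = kMa.
Eliminating f: Mg sinθ = (1+k)Ma, so a = g sinθ/(1+k) = 9.8 × sin22.3° / 2 ≈ 1.86 m/s².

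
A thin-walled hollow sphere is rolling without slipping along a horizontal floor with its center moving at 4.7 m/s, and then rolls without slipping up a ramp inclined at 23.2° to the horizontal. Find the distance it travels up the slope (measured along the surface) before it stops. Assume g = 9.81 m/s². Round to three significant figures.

For this body I = (2/3)MR², i.e. k = I/(MR²) = 2/3.
Pure rolling means v = ωR; then KE = ½Mv² + ½I(v/R)² = ½(1+k)Mv² = (5/6)Mv².
Setting this equal to Mgh gives the vertical rise h = (1+k)v₀²/(2g) = 1.667×4.7²/(2×9.81) = 1.876 m.
Along the incline, d = h/sinθ = 1.876/sin23.2° ≈ 4.76 m.

d ≈ 4.76 m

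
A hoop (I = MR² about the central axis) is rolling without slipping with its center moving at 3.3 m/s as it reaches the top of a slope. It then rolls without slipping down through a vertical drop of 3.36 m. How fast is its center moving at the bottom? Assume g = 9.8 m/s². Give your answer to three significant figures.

Here I = MR², so the shape factor k = I/(MR²) = 1.
The rolling condition ω = v/R makes the rotational term ½I(v/R)² = ½kMv², so KE_total = ½(1+k)Mv² = Mv².
Energy conservation: Mv₀² + Mgh = Mv², so v² = v₀² + 2gh/(1+k).
v = √(3.3² + 2×9.8×3.36/2) = √43.82 ≈ 6.62 m/s.

v ≈ 6.62 m/s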